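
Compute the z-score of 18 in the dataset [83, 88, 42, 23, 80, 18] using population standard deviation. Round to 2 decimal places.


Mean = (83 + 88 + 42 + 23 + 80 + 18) / 6 = 55.6667
Variance = sum((x_i - mean)^2) / n = 842.8889
Std = sqrt(842.8889) = 29.0325
Z = (x - mean) / std
= (18 - 55.6667) / 29.0325
= -37.6667 / 29.0325
= -1.30

-1.30


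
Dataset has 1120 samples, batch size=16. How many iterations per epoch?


Iterations per epoch = dataset_size / batch_size
= 1120 / 16
= 70

70


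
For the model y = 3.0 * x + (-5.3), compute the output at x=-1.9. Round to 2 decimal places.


y = 3.0 * -1.9 + (-5.3)
= -5.7 + (-5.3)
= -11.00

-11.00


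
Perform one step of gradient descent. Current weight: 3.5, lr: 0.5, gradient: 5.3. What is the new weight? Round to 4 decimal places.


w_new = w_old - lr * gradient
= 3.5 - 0.5 * 5.3
= 3.5 - (2.65)
= 0.8500

0.8500


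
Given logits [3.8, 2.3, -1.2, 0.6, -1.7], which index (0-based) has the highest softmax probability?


Softmax is a monotonic transformation, so it preserves the argmax.
We need to find the index of the maximum logit.
Index 0: 3.8
Index 1: 2.3
Index 2: -1.2
Index 3: 0.6
Index 4: -1.7
Maximum logit = 3.8 at index 0

0


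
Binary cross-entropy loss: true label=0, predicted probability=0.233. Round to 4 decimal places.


For y=0: Loss = -log(1-p)
= -log(1 - 0.233)
= -log(0.767)
= -(-0.2653)
= 0.2653

0.2653


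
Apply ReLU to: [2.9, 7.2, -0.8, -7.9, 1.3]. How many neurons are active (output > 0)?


ReLU(x) = max(0, x) for each element:
ReLU(2.9) = 2.9
ReLU(7.2) = 7.2
ReLU(-0.8) = 0
ReLU(-7.9) = 0
ReLU(1.3) = 1.3
Active neurons (>0): 3

3


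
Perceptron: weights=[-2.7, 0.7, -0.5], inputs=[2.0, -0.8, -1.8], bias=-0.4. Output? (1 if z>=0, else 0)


z = w . x + b
= -2.7*2.0 + 0.7*-0.8 + -0.5*-1.8 + -0.4
= -5.4 + -0.56 + 0.9 + -0.4
= -5.06 + -0.4
= -5.46
Since z = -5.46 < 0, output = 0

0


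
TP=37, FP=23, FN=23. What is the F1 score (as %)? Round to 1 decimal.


Precision = TP / (TP + FP) = 37 / 60 = 0.6167
Recall = TP / (TP + FN) = 37 / 60 = 0.6167
F1 = 2 * P * R / (P + R)
= 2 * 0.6167 * 0.6167 / (0.6167 + 0.6167)
= 0.7606 / 1.2333
= 0.6167
As percentage: 61.7%

61.7


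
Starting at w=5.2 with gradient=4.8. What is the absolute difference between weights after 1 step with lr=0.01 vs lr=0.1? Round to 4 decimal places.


With lr=0.01: w_new = 5.2 - 0.01 * 4.8 = 5.152
With lr=0.1: w_new = 5.2 - 0.1 * 4.8 = 4.72
Absolute difference = |5.152 - 4.72|
= 0.4320

0.4320


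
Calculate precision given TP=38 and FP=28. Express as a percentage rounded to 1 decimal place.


Precision = TP / (TP + FP) * 100
= 38 / (38 + 28)
= 38 / 66
= 0.5758
= 57.6%

57.6


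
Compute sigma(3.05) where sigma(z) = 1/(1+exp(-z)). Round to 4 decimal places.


sigmoid(z) = 1 / (1 + exp(-z))
exp(-(3.05)) = exp(-3.05) = 0.0474
1 + 0.0474 = 1.0474
1 / 1.0474 = 0.9548

0.9548


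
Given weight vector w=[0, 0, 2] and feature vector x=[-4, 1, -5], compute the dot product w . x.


Element-wise products:
0 * -4 = 0
0 * 1 = 0
2 * -5 = -10
Sum = 0 + 0 + -10
= -10

-10


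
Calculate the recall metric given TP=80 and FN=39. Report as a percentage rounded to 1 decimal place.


Recall = TP / (TP + FN) * 100
= 80 / (80 + 39)
= 80 / 119
= 0.6723
= 67.2%

67.2


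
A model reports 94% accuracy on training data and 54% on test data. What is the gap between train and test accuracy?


Gap = train_accuracy - test_accuracy
= 94 - 54
= 40%
This large gap strongly indicates overfitting.

40


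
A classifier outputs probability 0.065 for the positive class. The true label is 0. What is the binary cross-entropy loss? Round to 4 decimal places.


For y=0: Loss = -log(1-p)
= -log(1 - 0.065)
= -log(0.935)
= -(-0.0672)
= 0.0672

0.0672


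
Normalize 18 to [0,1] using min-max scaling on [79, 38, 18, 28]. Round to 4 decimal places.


Min = 18, Max = 79
Range = 79 - 18 = 61
Scaled = (x - min) / (max - min)
= (18 - 18) / 61
= 0 / 61
= 0.0000

0.0000


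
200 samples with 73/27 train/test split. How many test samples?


Train samples = 200 * 73% = 146
Test samples = 200 - 146
= 54

54


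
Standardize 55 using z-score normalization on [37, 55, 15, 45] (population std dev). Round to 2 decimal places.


Mean = (37 + 55 + 15 + 45) / 4 = 38.0
Variance = sum((x_i - mean)^2) / n = 217.0
Std = sqrt(217.0) = 14.7309
Z = (x - mean) / std
= (55 - 38.0) / 14.7309
= 17.0 / 14.7309
= 1.15

1.15


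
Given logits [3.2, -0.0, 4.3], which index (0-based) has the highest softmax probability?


Softmax is a monotonic transformation, so it preserves the argmax.
We need to find the index of the maximum logit.
Index 0: 3.2
Index 1: -0.0
Index 2: 4.3
Maximum logit = 4.3 at index 2

2


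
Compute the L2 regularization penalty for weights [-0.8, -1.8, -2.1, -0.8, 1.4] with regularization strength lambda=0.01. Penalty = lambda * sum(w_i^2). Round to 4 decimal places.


Squaring each weight:
(-0.8)^2 = 0.64
(-1.8)^2 = 3.24
(-2.1)^2 = 4.41
(-0.8)^2 = 0.64
1.4^2 = 1.96
Sum of squares = 10.89
Penalty = 0.01 * 10.89 = 0.1089

0.1089


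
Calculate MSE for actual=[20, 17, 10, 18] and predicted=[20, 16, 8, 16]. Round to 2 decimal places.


Differences: [0, 1, 2, 2]
Squared errors: [0, 1, 4, 4]
Sum of squared errors = 9
MSE = 9 / 4 = 2.25

2.25


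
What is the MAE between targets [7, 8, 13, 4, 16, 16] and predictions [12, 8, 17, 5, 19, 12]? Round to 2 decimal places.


Absolute errors: [5, 0, 4, 1, 3, 4]
Sum of absolute errors = 17
MAE = 17 / 6 = 2.83

2.83


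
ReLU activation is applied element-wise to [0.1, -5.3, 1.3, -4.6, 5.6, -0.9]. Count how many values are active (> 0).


ReLU(x) = max(0, x) for each element:
ReLU(0.1) = 0.1
ReLU(-5.3) = 0
ReLU(1.3) = 1.3
ReLU(-4.6) = 0
ReLU(5.6) = 5.6
ReLU(-0.9) = 0
Active neurons (>0): 3

3


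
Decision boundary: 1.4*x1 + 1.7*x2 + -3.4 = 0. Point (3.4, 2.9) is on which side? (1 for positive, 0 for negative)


Compute 1.4 * 3.4 + 1.7 * 2.9 + -3.4
= 4.76 + 4.93 + -3.4
= 6.29
Since 6.29 >= 0, the point is on the positive side.

1


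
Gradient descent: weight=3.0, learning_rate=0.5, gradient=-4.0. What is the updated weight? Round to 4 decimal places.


w_new = w_old - lr * gradient
= 3.0 - 0.5 * -4.0
= 3.0 - (-2.0)
= 5.0000

5.0000


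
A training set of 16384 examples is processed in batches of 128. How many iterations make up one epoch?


Iterations per epoch = dataset_size / batch_size
= 16384 / 128
= 128

128


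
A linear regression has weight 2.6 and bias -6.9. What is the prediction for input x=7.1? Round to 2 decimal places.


y = 2.6 * 7.1 + (-6.9)
= 18.46 + (-6.9)
= 11.56

11.56


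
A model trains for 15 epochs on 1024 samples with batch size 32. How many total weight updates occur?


Iterations per epoch = 1024 / 32 = 32
Total updates = iterations_per_epoch * epochs
= 32 * 15
= 480

480


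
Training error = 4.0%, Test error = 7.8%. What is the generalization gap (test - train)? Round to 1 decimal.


Generalization gap = test_error - train_error
= 7.8 - 4.0
= 3.8%
A moderate gap.

3.8


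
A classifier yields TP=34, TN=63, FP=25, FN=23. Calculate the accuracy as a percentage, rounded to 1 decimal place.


Accuracy = (TP + TN) / (TP + TN + FP + FN) * 100
= (34 + 63) / (34 + 63 + 25 + 23)
= 97 / 145
= 0.669
= 66.9%

66.9


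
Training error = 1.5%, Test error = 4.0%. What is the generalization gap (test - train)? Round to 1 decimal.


Generalization gap = test_error - train_error
= 4.0 - 1.5
= 2.5%
A moderate gap.

2.5


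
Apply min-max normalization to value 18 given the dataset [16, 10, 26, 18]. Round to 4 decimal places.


Min = 10, Max = 26
Range = 26 - 10 = 16
Scaled = (x - min) / (max - min)
= (18 - 10) / 16
= 8 / 16
= 0.5000

0.5000


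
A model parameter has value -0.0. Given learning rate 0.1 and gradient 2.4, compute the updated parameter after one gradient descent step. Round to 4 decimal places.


w_new = w_old - lr * gradient
= -0.0 - 0.1 * 2.4
= -0.0 - (0.24)
= -0.2400

-0.2400


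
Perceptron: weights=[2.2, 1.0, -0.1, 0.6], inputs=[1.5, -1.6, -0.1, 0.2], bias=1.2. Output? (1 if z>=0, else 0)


z = w . x + b
= 2.2*1.5 + 1.0*-1.6 + -0.1*-0.1 + 0.6*0.2 + 1.2
= 3.3 + -1.6 + 0.01 + 0.12 + 1.2
= 1.83 + 1.2
= 3.03
Since z = 3.03 >= 0, output = 1

1


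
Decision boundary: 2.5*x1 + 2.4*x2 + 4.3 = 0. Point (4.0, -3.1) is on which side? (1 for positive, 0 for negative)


Compute 2.5 * 4.0 + 2.4 * -3.1 + 4.3
= 10.0 + -7.44 + 4.3
= 6.86
Since 6.86 >= 0, the point is on the positive side.

1


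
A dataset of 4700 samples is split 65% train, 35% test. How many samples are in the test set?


Train samples = 4700 * 65% = 3055
Test samples = 4700 - 3055
= 1645

1645


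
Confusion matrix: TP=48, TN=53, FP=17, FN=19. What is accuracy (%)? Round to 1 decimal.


Accuracy = (TP + TN) / (TP + TN + FP + FN) * 100
= (48 + 53) / (48 + 53 + 17 + 19)
= 101 / 137
= 0.7372
= 73.7%

73.7


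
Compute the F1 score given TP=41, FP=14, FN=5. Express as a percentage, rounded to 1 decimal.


Precision = TP / (TP + FP) = 41 / 55 = 0.7455
Recall = TP / (TP + FN) = 41 / 46 = 0.8913
F1 = 2 * P * R / (P + R)
= 2 * 0.7455 * 0.8913 / (0.7455 + 0.8913)
= 1.3289 / 1.6368
= 0.8119
As percentage: 81.2%

81.2


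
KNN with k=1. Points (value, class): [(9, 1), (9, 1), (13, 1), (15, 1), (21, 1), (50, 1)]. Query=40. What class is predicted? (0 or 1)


Distances from query 40:
Point 50 (class 1): distance = 10
K=1 nearest neighbors: classes = [1]
Votes for class 1: 1 / 1
Majority vote => class 1

1


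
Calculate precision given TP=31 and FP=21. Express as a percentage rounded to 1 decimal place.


Precision = TP / (TP + FP) * 100
= 31 / (31 + 21)
= 31 / 52
= 0.5962
= 59.6%

59.6


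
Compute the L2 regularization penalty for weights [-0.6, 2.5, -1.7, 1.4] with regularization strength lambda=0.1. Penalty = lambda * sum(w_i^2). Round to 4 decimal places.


Squaring each weight:
(-0.6)^2 = 0.36
2.5^2 = 6.25
(-1.7)^2 = 2.89
1.4^2 = 1.96
Sum of squares = 11.46
Penalty = 0.1 * 11.46 = 1.1460

1.1460


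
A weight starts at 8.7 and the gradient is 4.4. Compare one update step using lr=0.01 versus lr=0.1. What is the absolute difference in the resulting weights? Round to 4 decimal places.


With lr=0.01: w_new = 8.7 - 0.01 * 4.4 = 8.656
With lr=0.1: w_new = 8.7 - 0.1 * 4.4 = 8.26
Absolute difference = |8.656 - 8.26|
= 0.3960

0.3960


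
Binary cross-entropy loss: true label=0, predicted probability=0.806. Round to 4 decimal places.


For y=0: Loss = -log(1-p)
= -log(1 - 0.806)
= -log(0.194)
= -(-1.6399)
= 1.6399

1.6399


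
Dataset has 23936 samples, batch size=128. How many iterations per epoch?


Iterations per epoch = dataset_size / batch_size
= 23936 / 128
= 187

187


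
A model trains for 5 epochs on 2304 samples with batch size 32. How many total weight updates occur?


Iterations per epoch = 2304 / 32 = 72
Total updates = iterations_per_epoch * epochs
= 72 * 5
= 360

360


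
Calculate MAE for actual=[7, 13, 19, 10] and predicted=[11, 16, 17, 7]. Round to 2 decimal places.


Absolute errors: [4, 3, 2, 3]
Sum of absolute errors = 12
MAE = 12 / 4 = 3.00

3.00


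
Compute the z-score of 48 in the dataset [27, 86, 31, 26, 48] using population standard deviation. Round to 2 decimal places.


Mean = (27 + 86 + 31 + 26 + 48) / 5 = 43.6
Variance = sum((x_i - mean)^2) / n = 512.24
Std = sqrt(512.24) = 22.6327
Z = (x - mean) / std
= (48 - 43.6) / 22.6327
= 4.4 / 22.6327
= 0.19

0.19


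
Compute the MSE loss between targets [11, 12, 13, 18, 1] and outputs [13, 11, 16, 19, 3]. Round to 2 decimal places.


Differences: [-2, 1, -3, -1, -2]
Squared errors: [4, 1, 9, 1, 4]
Sum of squared errors = 19
MSE = 19 / 5 = 3.80

3.80


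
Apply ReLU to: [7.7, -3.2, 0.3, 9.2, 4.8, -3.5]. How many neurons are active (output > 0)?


ReLU(x) = max(0, x) for each element:
ReLU(7.7) = 7.7
ReLU(-3.2) = 0
ReLU(0.3) = 0.3
ReLU(9.2) = 9.2
ReLU(4.8) = 4.8
ReLU(-3.5) = 0
Active neurons (>0): 4

4


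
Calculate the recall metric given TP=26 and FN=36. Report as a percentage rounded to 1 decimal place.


Recall = TP / (TP + FN) * 100
= 26 / (26 + 36)
= 26 / 62
= 0.4194
= 41.9%

41.9


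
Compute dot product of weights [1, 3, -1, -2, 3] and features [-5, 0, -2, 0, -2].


Element-wise products:
1 * -5 = -5
3 * 0 = 0
-1 * -2 = 2
-2 * 0 = 0
3 * -2 = -6
Sum = -5 + 0 + 2 + 0 + -6
= -9

-9


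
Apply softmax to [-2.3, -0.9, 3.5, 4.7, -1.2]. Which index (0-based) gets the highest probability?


Softmax is a monotonic transformation, so it preserves the argmax.
We need to find the index of the maximum logit.
Index 0: -2.3
Index 1: -0.9
Index 2: 3.5
Index 3: 4.7
Index 4: -1.2
Maximum logit = 4.7 at index 3

3


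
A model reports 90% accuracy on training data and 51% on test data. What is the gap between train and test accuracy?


Gap = train_accuracy - test_accuracy
= 90 - 51
= 39%
This large gap strongly indicates overfitting.

39


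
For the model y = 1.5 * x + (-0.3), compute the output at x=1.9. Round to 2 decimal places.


y = 1.5 * 1.9 + (-0.3)
= 2.85 + (-0.3)
= 2.55

2.55


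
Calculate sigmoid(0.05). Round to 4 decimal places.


sigmoid(z) = 1 / (1 + exp(-z))
exp(-(0.05)) = exp(-0.05) = 0.9512
1 + 0.9512 = 1.9512
1 / 1.9512 = 0.5125

0.5125


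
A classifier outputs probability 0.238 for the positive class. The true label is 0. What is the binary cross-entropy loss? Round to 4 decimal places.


For y=0: Loss = -log(1-p)
= -log(1 - 0.238)
= -log(0.762)
= -(-0.2718)
= 0.2718

0.2718


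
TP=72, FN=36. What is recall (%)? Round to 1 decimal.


Recall = TP / (TP + FN) * 100
= 72 / (72 + 36)
= 72 / 108
= 0.6667
= 66.7%

66.7


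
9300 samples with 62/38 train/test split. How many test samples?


Train samples = 9300 * 62% = 5766
Test samples = 9300 - 5766
= 3534

3534


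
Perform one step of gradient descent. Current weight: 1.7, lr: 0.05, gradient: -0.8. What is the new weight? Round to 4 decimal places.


w_new = w_old - lr * gradient
= 1.7 - 0.05 * -0.8
= 1.7 - (-0.04)
= 1.7400

1.7400


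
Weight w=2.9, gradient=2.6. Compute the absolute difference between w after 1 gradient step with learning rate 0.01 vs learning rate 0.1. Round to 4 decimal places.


With lr=0.01: w_new = 2.9 - 0.01 * 2.6 = 2.874
With lr=0.1: w_new = 2.9 - 0.1 * 2.6 = 2.64
Absolute difference = |2.874 - 2.64|
= 0.2340

0.2340


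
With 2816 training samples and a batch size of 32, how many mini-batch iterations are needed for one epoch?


Iterations per epoch = dataset_size / batch_size
= 2816 / 32
= 88

88


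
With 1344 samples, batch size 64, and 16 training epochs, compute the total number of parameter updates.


Iterations per epoch = 1344 / 64 = 21
Total updates = iterations_per_epoch * epochs
= 21 * 16
= 336

336


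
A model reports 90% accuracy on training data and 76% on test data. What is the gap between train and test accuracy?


Gap = train_accuracy - test_accuracy
= 90 - 76
= 14%
This gap suggests the model is overfitting.

14


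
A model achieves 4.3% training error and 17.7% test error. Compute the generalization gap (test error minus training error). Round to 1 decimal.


Generalization gap = test_error - train_error
= 17.7 - 4.3
= 13.4%
A large gap suggests overfitting.

13.4


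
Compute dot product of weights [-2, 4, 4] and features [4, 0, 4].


Element-wise products:
-2 * 4 = -8
4 * 0 = 0
4 * 4 = 16
Sum = -8 + 0 + 16
= 8

8


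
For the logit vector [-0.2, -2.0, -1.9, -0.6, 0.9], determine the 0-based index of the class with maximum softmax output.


Softmax is a monotonic transformation, so it preserves the argmax.
We need to find the index of the maximum logit.
Index 0: -0.2
Index 1: -2.0
Index 2: -1.9
Index 3: -0.6
Index 4: 0.9
Maximum logit = 0.9 at index 4

4


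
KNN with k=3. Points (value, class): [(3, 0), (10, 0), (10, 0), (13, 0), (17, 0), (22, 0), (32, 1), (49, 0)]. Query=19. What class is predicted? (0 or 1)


Distances from query 19:
Point 17 (class 0): distance = 2
Point 22 (class 0): distance = 3
Point 13 (class 0): distance = 6
K=3 nearest neighbors: classes = [0, 0, 0]
Votes for class 1: 0 / 3
Majority vote => class 0

0


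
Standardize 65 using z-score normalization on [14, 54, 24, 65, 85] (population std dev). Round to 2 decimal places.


Mean = (14 + 54 + 24 + 65 + 85) / 5 = 48.4
Variance = sum((x_i - mean)^2) / n = 685.04
Std = sqrt(685.04) = 26.1733
Z = (x - mean) / std
= (65 - 48.4) / 26.1733
= 16.6 / 26.1733
= 0.63

0.63


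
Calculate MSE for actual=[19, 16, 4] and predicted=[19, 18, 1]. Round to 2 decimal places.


Differences: [0, -2, 3]
Squared errors: [0, 4, 9]
Sum of squared errors = 13
MSE = 13 / 3 = 4.33

4.33


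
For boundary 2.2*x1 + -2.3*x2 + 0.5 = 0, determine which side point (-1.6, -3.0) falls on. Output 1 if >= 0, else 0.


Compute 2.2 * -1.6 + -2.3 * -3.0 + 0.5
= -3.52 + 6.9 + 0.5
= 3.88
Since 3.88 >= 0, the point is on the positive side.

1


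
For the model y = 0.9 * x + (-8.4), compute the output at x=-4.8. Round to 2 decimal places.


y = 0.9 * -4.8 + (-8.4)
= -4.32 + (-8.4)
= -12.72

-12.72


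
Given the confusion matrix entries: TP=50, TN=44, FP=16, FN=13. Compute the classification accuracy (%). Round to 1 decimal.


Accuracy = (TP + TN) / (TP + TN + FP + FN) * 100
= (50 + 44) / (50 + 44 + 16 + 13)
= 94 / 123
= 0.7642
= 76.4%

76.4


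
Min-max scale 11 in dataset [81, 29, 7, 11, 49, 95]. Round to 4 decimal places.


Min = 7, Max = 95
Range = 95 - 7 = 88
Scaled = (x - min) / (max - min)
= (11 - 7) / 88
= 4 / 88
= 0.0455

0.0455


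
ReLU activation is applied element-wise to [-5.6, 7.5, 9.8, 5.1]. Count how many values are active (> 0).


ReLU(x) = max(0, x) for each element:
ReLU(-5.6) = 0
ReLU(7.5) = 7.5
ReLU(9.8) = 9.8
ReLU(5.1) = 5.1
Active neurons (>0): 3

3


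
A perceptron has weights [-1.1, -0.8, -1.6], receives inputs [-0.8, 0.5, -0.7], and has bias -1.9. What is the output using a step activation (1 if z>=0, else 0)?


z = w . x + b
= -1.1*-0.8 + -0.8*0.5 + -1.6*-0.7 + -1.9
= 0.88 + -0.4 + 1.12 + -1.9
= 1.6 + -1.9
= -0.3
Since z = -0.3 < 0, output = 0

0


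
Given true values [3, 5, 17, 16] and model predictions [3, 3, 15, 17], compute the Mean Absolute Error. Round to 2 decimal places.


Absolute errors: [0, 2, 2, 1]
Sum of absolute errors = 5
MAE = 5 / 4 = 1.25

1.25


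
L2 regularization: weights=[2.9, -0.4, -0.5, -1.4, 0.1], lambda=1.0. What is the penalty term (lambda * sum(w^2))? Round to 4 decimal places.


Squaring each weight:
2.9^2 = 8.41
(-0.4)^2 = 0.16
(-0.5)^2 = 0.25
(-1.4)^2 = 1.96
0.1^2 = 0.01
Sum of squares = 10.79
Penalty = 1.0 * 10.79 = 10.7900

10.7900


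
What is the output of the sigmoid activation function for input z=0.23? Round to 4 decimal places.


sigmoid(z) = 1 / (1 + exp(-z))
exp(-(0.23)) = exp(-0.23) = 0.7945
1 + 0.7945 = 1.7945
1 / 1.7945 = 0.5572

0.5572


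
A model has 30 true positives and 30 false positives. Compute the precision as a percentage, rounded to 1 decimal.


Precision = TP / (TP + FP) * 100
= 30 / (30 + 30)
= 30 / 60
= 0.5
= 50.0%

50.0


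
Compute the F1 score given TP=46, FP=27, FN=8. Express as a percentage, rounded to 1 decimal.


Precision = TP / (TP + FP) = 46 / 73 = 0.6301
Recall = TP / (TP + FN) = 46 / 54 = 0.8519
F1 = 2 * P * R / (P + R)
= 2 * 0.6301 * 0.8519 / (0.6301 + 0.8519)
= 1.0736 / 1.482
= 0.7244
As percentage: 72.4%

72.4


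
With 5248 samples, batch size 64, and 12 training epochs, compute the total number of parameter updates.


Iterations per epoch = 5248 / 64 = 82
Total updates = iterations_per_epoch * epochs
= 82 * 12
= 984

984


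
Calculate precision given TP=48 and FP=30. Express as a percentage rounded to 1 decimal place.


Precision = TP / (TP + FP) * 100
= 48 / (48 + 30)
= 48 / 78
= 0.6154
= 61.5%

61.5


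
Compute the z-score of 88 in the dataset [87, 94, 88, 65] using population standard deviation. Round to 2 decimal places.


Mean = (87 + 94 + 88 + 65) / 4 = 83.5
Variance = sum((x_i - mean)^2) / n = 121.25
Std = sqrt(121.25) = 11.0114
Z = (x - mean) / std
= (88 - 83.5) / 11.0114
= 4.5 / 11.0114
= 0.41

0.41


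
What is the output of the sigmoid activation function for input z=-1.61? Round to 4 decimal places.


sigmoid(z) = 1 / (1 + exp(-z))
exp(-(-1.61)) = exp(1.61) = 5.0028
1 + 5.0028 = 6.0028
1 / 6.0028 = 0.1666

0.1666


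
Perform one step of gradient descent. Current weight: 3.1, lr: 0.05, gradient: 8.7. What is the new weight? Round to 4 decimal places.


w_new = w_old - lr * gradient
= 3.1 - 0.05 * 8.7
= 3.1 - (0.435)
= 2.6650

2.6650


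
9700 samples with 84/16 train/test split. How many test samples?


Train samples = 9700 * 84% = 8148
Test samples = 9700 - 8148
= 1552

1552


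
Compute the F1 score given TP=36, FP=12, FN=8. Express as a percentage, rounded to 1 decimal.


Precision = TP / (TP + FP) = 36 / 48 = 0.75
Recall = TP / (TP + FN) = 36 / 44 = 0.8182
F1 = 2 * P * R / (P + R)
= 2 * 0.75 * 0.8182 / (0.75 + 0.8182)
= 1.2273 / 1.5682
= 0.7826
As percentage: 78.3%

78.3


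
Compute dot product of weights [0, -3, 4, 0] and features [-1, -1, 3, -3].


Element-wise products:
0 * -1 = 0
-3 * -1 = 3
4 * 3 = 12
0 * -3 = 0
Sum = 0 + 3 + 12 + 0
= 15

15


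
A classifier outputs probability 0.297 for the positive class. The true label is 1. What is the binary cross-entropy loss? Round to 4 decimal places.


For y=1: Loss = -log(p)
= -log(0.297)
= -(-1.214)
= 1.2140

1.2140


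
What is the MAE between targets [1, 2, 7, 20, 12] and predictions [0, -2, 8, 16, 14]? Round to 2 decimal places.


Absolute errors: [1, 4, 1, 4, 2]
Sum of absolute errors = 12
MAE = 12 / 5 = 2.40

2.40


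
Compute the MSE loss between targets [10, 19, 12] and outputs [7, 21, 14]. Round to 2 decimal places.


Differences: [3, -2, -2]
Squared errors: [9, 4, 4]
Sum of squared errors = 17
MSE = 17 / 3 = 5.67

5.67


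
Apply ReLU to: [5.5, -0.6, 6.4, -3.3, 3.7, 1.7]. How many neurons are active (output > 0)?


ReLU(x) = max(0, x) for each element:
ReLU(5.5) = 5.5
ReLU(-0.6) = 0
ReLU(6.4) = 6.4
ReLU(-3.3) = 0
ReLU(3.7) = 3.7
ReLU(1.7) = 1.7
Active neurons (>0): 4

4


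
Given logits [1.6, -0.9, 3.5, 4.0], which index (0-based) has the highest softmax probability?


Softmax is a monotonic transformation, so it preserves the argmax.
We need to find the index of the maximum logit.
Index 0: 1.6
Index 1: -0.9
Index 2: 3.5
Index 3: 4.0
Maximum logit = 4.0 at index 3

3


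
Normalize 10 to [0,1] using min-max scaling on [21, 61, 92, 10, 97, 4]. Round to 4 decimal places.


Min = 4, Max = 97
Range = 97 - 4 = 93
Scaled = (x - min) / (max - min)
= (10 - 4) / 93
= 6 / 93
= 0.0645

0.0645


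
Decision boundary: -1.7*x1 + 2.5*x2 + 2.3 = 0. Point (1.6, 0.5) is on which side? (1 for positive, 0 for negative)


Compute -1.7 * 1.6 + 2.5 * 0.5 + 2.3
= -2.72 + 1.25 + 2.3
= 0.83
Since 0.83 >= 0, the point is on the positive side.

1


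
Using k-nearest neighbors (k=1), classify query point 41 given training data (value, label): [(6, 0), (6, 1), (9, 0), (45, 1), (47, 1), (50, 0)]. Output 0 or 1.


Distances from query 41:
Point 45 (class 1): distance = 4
K=1 nearest neighbors: classes = [1]
Votes for class 1: 1 / 1
Majority vote => class 1

1


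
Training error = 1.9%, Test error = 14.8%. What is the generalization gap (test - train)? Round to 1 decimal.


Generalization gap = test_error - train_error
= 14.8 - 1.9
= 12.9%
A large gap suggests overfitting.

12.9


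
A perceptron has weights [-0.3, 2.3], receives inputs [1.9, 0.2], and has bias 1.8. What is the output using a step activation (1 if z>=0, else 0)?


z = w . x + b
= -0.3*1.9 + 2.3*0.2 + 1.8
= -0.57 + 0.46 + 1.8
= -0.11 + 1.8
= 1.69
Since z = 1.69 >= 0, output = 1

1


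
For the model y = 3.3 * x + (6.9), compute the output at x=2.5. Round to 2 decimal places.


y = 3.3 * 2.5 + (6.9)
= 8.25 + (6.9)
= 15.15

15.15


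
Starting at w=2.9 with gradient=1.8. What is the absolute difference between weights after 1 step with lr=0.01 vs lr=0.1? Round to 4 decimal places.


With lr=0.01: w_new = 2.9 - 0.01 * 1.8 = 2.882
With lr=0.1: w_new = 2.9 - 0.1 * 1.8 = 2.72
Absolute difference = |2.882 - 2.72|
= 0.1620

0.1620


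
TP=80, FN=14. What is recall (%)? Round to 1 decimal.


Recall = TP / (TP + FN) * 100
= 80 / (80 + 14)
= 80 / 94
= 0.8511
= 85.1%

85.1


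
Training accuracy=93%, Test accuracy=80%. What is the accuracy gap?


Gap = train_accuracy - test_accuracy
= 93 - 80
= 13%
This gap suggests the model is overfitting.

13


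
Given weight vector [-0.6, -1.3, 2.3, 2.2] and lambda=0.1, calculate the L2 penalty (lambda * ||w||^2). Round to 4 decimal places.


Squaring each weight:
(-0.6)^2 = 0.36
(-1.3)^2 = 1.69
2.3^2 = 5.29
2.2^2 = 4.84
Sum of squares = 12.18
Penalty = 0.1 * 12.18 = 1.2180

1.2180


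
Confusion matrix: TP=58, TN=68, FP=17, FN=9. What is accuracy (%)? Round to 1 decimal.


Accuracy = (TP + TN) / (TP + TN + FP + FN) * 100
= (58 + 68) / (58 + 68 + 17 + 9)
= 126 / 152
= 0.8289
= 82.9%

82.9


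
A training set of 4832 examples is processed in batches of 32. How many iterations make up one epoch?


Iterations per epoch = dataset_size / batch_size
= 4832 / 32
= 151

151


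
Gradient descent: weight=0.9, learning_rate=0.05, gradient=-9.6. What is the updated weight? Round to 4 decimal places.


w_new = w_old - lr * gradient
= 0.9 - 0.05 * -9.6
= 0.9 - (-0.48)
= 1.3800

1.3800


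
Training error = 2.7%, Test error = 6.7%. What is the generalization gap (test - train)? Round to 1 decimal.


Generalization gap = test_error - train_error
= 6.7 - 2.7
= 4.0%
A moderate gap.

4.0


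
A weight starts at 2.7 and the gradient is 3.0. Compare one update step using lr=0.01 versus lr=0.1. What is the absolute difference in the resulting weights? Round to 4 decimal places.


With lr=0.01: w_new = 2.7 - 0.01 * 3.0 = 2.67
With lr=0.1: w_new = 2.7 - 0.1 * 3.0 = 2.4
Absolute difference = |2.67 - 2.4|
= 0.2700

0.2700


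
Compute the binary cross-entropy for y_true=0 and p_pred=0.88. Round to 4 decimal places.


For y=0: Loss = -log(1-p)
= -log(1 - 0.88)
= -log(0.12)
= -(-2.1203)
= 2.1203

2.1203


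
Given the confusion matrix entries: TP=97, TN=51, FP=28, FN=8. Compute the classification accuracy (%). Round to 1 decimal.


Accuracy = (TP + TN) / (TP + TN + FP + FN) * 100
= (97 + 51) / (97 + 51 + 28 + 8)
= 148 / 184
= 0.8043
= 80.4%

80.4


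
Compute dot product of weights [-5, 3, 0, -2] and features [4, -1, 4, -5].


Element-wise products:
-5 * 4 = -20
3 * -1 = -3
0 * 4 = 0
-2 * -5 = 10
Sum = -20 + -3 + 0 + 10
= -13

-13


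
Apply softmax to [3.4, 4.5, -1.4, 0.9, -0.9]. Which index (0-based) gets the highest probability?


Softmax is a monotonic transformation, so it preserves the argmax.
We need to find the index of the maximum logit.
Index 0: 3.4
Index 1: 4.5
Index 2: -1.4
Index 3: 0.9
Index 4: -0.9
Maximum logit = 4.5 at index 1

1


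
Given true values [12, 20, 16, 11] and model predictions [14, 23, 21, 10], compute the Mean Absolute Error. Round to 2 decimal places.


Absolute errors: [2, 3, 5, 1]
Sum of absolute errors = 11
MAE = 11 / 4 = 2.75

2.75


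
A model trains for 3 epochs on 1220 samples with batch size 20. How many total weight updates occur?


Iterations per epoch = 1220 / 20 = 61
Total updates = iterations_per_epoch * epochs
= 61 * 3
= 183

183


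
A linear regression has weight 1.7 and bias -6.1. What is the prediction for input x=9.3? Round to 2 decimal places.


y = 1.7 * 9.3 + (-6.1)
= 15.81 + (-6.1)
= 9.71

9.71


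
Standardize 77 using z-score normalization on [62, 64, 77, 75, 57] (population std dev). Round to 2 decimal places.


Mean = (62 + 64 + 77 + 75 + 57) / 5 = 67.0
Variance = sum((x_i - mean)^2) / n = 59.6
Std = sqrt(59.6) = 7.7201
Z = (x - mean) / std
= (77 - 67.0) / 7.7201
= 10.0 / 7.7201
= 1.30

1.30


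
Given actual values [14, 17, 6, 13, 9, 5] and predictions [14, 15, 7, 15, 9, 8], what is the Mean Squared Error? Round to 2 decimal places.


Differences: [0, 2, -1, -2, 0, -3]
Squared errors: [0, 4, 1, 4, 0, 9]
Sum of squared errors = 18
MSE = 18 / 6 = 3.00

3.00


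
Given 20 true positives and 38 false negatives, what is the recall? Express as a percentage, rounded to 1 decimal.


Recall = TP / (TP + FN) * 100
= 20 / (20 + 38)
= 20 / 58
= 0.3448
= 34.5%

34.5


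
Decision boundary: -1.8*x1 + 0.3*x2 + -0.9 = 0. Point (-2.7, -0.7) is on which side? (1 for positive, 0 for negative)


Compute -1.8 * -2.7 + 0.3 * -0.7 + -0.9
= 4.86 + -0.21 + -0.9
= 3.75
Since 3.75 >= 0, the point is on the positive side.

1


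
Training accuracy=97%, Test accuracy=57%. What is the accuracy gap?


Gap = train_accuracy - test_accuracy
= 97 - 57
= 40%
This large gap strongly indicates overfitting.

40


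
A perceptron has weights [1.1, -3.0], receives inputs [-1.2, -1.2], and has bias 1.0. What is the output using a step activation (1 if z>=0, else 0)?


z = w . x + b
= 1.1*-1.2 + -3.0*-1.2 + 1.0
= -1.32 + 3.6 + 1.0
= 2.28 + 1.0
= 3.28
Since z = 3.28 >= 0, output = 1

1


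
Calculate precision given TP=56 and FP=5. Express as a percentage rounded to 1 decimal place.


Precision = TP / (TP + FP) * 100
= 56 / (56 + 5)
= 56 / 61
= 0.918
= 91.8%

91.8


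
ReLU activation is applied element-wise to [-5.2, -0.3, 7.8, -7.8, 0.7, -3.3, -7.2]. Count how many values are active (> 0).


ReLU(x) = max(0, x) for each element:
ReLU(-5.2) = 0
ReLU(-0.3) = 0
ReLU(7.8) = 7.8
ReLU(-7.8) = 0
ReLU(0.7) = 0.7
ReLU(-3.3) = 0
ReLU(-7.2) = 0
Active neurons (>0): 2

2


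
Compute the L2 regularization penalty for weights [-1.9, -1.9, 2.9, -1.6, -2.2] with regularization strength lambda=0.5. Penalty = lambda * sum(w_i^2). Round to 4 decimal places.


Squaring each weight:
(-1.9)^2 = 3.61
(-1.9)^2 = 3.61
2.9^2 = 8.41
(-1.6)^2 = 2.56
(-2.2)^2 = 4.84
Sum of squares = 23.03
Penalty = 0.5 * 23.03 = 11.5150

11.5150


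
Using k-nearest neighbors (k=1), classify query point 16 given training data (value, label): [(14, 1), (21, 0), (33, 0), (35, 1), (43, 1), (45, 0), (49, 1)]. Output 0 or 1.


Distances from query 16:
Point 14 (class 1): distance = 2
K=1 nearest neighbors: classes = [1]
Votes for class 1: 1 / 1
Majority vote => class 1

1


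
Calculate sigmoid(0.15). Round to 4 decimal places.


sigmoid(z) = 1 / (1 + exp(-z))
exp(-(0.15)) = exp(-0.15) = 0.8607
1 + 0.8607 = 1.8607
1 / 1.8607 = 0.5374

0.5374


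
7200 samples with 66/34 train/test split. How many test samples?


Train samples = 7200 * 66% = 4752
Test samples = 7200 - 4752
= 2448

2448


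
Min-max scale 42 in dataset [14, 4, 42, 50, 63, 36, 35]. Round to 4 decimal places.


Min = 4, Max = 63
Range = 63 - 4 = 59
Scaled = (x - min) / (max - min)
= (42 - 4) / 59
= 38 / 59
= 0.6441

0.6441


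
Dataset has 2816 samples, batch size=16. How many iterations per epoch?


Iterations per epoch = dataset_size / batch_size
= 2816 / 16
= 176

176


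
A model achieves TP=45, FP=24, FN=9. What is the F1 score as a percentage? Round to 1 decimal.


Precision = TP / (TP + FP) = 45 / 69 = 0.6522
Recall = TP / (TP + FN) = 45 / 54 = 0.8333
F1 = 2 * P * R / (P + R)
= 2 * 0.6522 * 0.8333 / (0.6522 + 0.8333)
= 1.087 / 1.4855
= 0.7317
As percentage: 73.2%

73.2


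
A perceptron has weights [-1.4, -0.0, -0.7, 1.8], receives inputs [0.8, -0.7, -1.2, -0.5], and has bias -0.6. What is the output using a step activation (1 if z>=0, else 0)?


z = w . x + b
= -1.4*0.8 + -0.0*-0.7 + -0.7*-1.2 + 1.8*-0.5 + -0.6
= -1.12 + 0.0 + 0.84 + -0.9 + -0.6
= -1.18 + -0.6
= -1.78
Since z = -1.78 < 0, output = 0

0


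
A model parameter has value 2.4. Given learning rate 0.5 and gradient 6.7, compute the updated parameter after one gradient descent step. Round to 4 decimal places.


w_new = w_old - lr * gradient
= 2.4 - 0.5 * 6.7
= 2.4 - (3.35)
= -0.9500

-0.9500


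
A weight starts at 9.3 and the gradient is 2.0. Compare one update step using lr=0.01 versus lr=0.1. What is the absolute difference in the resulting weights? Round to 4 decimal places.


With lr=0.01: w_new = 9.3 - 0.01 * 2.0 = 9.28
With lr=0.1: w_new = 9.3 - 0.1 * 2.0 = 9.1
Absolute difference = |9.28 - 9.1|
= 0.1800

0.1800


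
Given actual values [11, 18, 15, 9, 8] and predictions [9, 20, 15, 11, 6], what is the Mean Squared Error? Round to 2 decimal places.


Differences: [2, -2, 0, -2, 2]
Squared errors: [4, 4, 0, 4, 4]
Sum of squared errors = 16
MSE = 16 / 5 = 3.20

3.20


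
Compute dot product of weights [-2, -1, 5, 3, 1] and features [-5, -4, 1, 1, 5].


Element-wise products:
-2 * -5 = 10
-1 * -4 = 4
5 * 1 = 5
3 * 1 = 3
1 * 5 = 5
Sum = 10 + 4 + 5 + 3 + 5
= 27

27


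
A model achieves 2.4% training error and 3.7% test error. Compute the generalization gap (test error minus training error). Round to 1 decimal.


Generalization gap = test_error - train_error
= 3.7 - 2.4
= 1.3%
A small gap suggests good generalization.

1.3


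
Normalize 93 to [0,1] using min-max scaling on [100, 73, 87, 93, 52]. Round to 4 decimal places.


Min = 52, Max = 100
Range = 100 - 52 = 48
Scaled = (x - min) / (max - min)
= (93 - 52) / 48
= 41 / 48
= 0.8542

0.8542


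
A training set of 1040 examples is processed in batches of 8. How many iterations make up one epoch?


Iterations per epoch = dataset_size / batch_size
= 1040 / 8
= 130

130


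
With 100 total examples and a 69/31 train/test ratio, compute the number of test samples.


Train samples = 100 * 69% = 69
Test samples = 100 - 69
= 31

31


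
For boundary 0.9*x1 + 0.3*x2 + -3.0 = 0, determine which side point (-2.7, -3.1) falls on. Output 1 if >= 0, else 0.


Compute 0.9 * -2.7 + 0.3 * -3.1 + -3.0
= -2.43 + -0.93 + -3.0
= -6.36
Since -6.36 < 0, the point is on the negative side.

0


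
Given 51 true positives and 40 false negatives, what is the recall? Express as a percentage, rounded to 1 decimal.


Recall = TP / (TP + FN) * 100
= 51 / (51 + 40)
= 51 / 91
= 0.5604
= 56.0%

56.0


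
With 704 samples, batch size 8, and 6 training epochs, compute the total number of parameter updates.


Iterations per epoch = 704 / 8 = 88
Total updates = iterations_per_epoch * epochs
= 88 * 6
= 528

528


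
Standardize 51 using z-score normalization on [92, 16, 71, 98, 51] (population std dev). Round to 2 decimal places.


Mean = (92 + 16 + 71 + 98 + 51) / 5 = 65.6
Variance = sum((x_i - mean)^2) / n = 889.84
Std = sqrt(889.84) = 29.8302
Z = (x - mean) / std
= (51 - 65.6) / 29.8302
= -14.6 / 29.8302
= -0.49

-0.49


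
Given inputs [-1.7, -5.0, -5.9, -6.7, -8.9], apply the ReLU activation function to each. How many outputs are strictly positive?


ReLU(x) = max(0, x) for each element:
ReLU(-1.7) = 0
ReLU(-5.0) = 0
ReLU(-5.9) = 0
ReLU(-6.7) = 0
ReLU(-8.9) = 0
Active neurons (>0): 0

0


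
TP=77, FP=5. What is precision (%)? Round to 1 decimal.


Precision = TP / (TP + FP) * 100
= 77 / (77 + 5)
= 77 / 82
= 0.939
= 93.9%

93.9


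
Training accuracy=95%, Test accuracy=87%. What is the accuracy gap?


Gap = train_accuracy - test_accuracy
= 95 - 87
= 8%
This moderate gap may indicate mild overfitting.

8


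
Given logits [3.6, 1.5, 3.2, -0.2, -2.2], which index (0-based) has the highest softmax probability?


Softmax is a monotonic transformation, so it preserves the argmax.
We need to find the index of the maximum logit.
Index 0: 3.6
Index 1: 1.5
Index 2: 3.2
Index 3: -0.2
Index 4: -2.2
Maximum logit = 3.6 at index 0

0


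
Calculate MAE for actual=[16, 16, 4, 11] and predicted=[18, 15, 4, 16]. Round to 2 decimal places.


Absolute errors: [2, 1, 0, 5]
Sum of absolute errors = 8
MAE = 8 / 4 = 2.00

2.00


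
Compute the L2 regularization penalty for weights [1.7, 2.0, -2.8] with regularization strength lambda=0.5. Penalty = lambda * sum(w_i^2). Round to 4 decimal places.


Squaring each weight:
1.7^2 = 2.89
2.0^2 = 4.0
(-2.8)^2 = 7.84
Sum of squares = 14.73
Penalty = 0.5 * 14.73 = 7.3650

7.3650


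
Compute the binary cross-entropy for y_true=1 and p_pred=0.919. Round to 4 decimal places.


For y=1: Loss = -log(p)
= -log(0.919)
= -(-0.0845)
= 0.0845

0.0845


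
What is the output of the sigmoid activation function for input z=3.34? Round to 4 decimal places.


sigmoid(z) = 1 / (1 + exp(-z))
exp(-(3.34)) = exp(-3.34) = 0.0354
1 + 0.0354 = 1.0354
1 / 1.0354 = 0.9658

0.9658


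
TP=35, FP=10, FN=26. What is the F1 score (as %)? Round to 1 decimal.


Precision = TP / (TP + FP) = 35 / 45 = 0.7778
Recall = TP / (TP + FN) = 35 / 61 = 0.5738
F1 = 2 * P * R / (P + R)
= 2 * 0.7778 * 0.5738 / (0.7778 + 0.5738)
= 0.8925 / 1.3515
= 0.6604
As percentage: 66.0%

66.0


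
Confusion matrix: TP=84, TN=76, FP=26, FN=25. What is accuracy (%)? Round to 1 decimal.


Accuracy = (TP + TN) / (TP + TN + FP + FN) * 100
= (84 + 76) / (84 + 76 + 26 + 25)
= 160 / 211
= 0.7583
= 75.8%

75.8


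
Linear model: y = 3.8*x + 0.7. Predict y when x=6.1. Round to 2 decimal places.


y = 3.8 * 6.1 + (0.7)
= 23.18 + (0.7)
= 23.88

23.88


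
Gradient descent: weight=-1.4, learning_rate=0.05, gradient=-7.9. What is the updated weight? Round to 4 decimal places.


w_new = w_old - lr * gradient
= -1.4 - 0.05 * -7.9
= -1.4 - (-0.395)
= -1.0050

-1.0050


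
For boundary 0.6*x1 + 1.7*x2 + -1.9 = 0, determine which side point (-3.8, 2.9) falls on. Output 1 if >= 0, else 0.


Compute 0.6 * -3.8 + 1.7 * 2.9 + -1.9
= -2.28 + 4.93 + -1.9
= 0.75
Since 0.75 >= 0, the point is on the positive side.

1


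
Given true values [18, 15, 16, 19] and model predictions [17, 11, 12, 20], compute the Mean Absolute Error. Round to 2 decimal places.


Absolute errors: [1, 4, 4, 1]
Sum of absolute errors = 10
MAE = 10 / 4 = 2.50

2.50


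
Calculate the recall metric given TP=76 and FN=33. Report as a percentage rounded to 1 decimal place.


Recall = TP / (TP + FN) * 100
= 76 / (76 + 33)
= 76 / 109
= 0.6972
= 69.7%

69.7


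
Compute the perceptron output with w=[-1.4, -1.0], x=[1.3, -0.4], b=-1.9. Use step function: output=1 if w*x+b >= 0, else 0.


z = w . x + b
= -1.4*1.3 + -1.0*-0.4 + -1.9
= -1.82 + 0.4 + -1.9
= -1.42 + -1.9
= -3.32
Since z = -3.32 < 0, output = 0

0


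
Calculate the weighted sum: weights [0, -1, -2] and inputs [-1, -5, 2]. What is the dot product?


Element-wise products:
0 * -1 = 0
-1 * -5 = 5
-2 * 2 = -4
Sum = 0 + 5 + -4
= 1

1


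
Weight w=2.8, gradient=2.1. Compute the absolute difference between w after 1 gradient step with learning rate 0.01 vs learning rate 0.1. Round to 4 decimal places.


With lr=0.01: w_new = 2.8 - 0.01 * 2.1 = 2.779
With lr=0.1: w_new = 2.8 - 0.1 * 2.1 = 2.59
Absolute difference = |2.779 - 2.59|
= 0.1890

0.1890


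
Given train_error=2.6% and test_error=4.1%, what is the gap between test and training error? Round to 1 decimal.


Generalization gap = test_error - train_error
= 4.1 - 2.6
= 1.5%
A small gap suggests good generalization.

1.5


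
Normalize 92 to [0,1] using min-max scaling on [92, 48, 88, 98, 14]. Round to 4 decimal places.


Min = 14, Max = 98
Range = 98 - 14 = 84
Scaled = (x - min) / (max - min)
= (92 - 14) / 84
= 78 / 84
= 0.9286

0.9286


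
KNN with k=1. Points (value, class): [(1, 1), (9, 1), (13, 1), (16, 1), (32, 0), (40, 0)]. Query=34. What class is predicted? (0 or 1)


Distances from query 34:
Point 32 (class 0): distance = 2
K=1 nearest neighbors: classes = [0]
Votes for class 1: 0 / 1
Majority vote => class 0

0


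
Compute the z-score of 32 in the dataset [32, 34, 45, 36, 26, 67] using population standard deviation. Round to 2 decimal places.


Mean = (32 + 34 + 45 + 36 + 26 + 67) / 6 = 40.0
Variance = sum((x_i - mean)^2) / n = 177.6667
Std = sqrt(177.6667) = 13.3292
Z = (x - mean) / std
= (32 - 40.0) / 13.3292
= -8.0 / 13.3292
= -0.60

-0.60
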